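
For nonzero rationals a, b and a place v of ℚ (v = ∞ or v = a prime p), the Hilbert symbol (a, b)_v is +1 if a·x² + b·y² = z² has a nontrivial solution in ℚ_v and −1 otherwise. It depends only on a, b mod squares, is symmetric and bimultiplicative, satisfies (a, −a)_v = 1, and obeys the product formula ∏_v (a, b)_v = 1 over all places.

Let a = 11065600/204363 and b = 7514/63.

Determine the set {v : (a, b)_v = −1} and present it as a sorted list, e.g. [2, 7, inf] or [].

[3, 7]

(a, b) ≡ (5187, 182) mod (ℚ^×)²; places V = {2, 3, 5, 7, 13, 17, 19, 29, ∞}.
(a,b)_∞: sgn(5187)=+, sgn(182)=+, so +1.
(a,b)_2: α=8, β=1; u≡3, v≡3 (mod 8); ε(u)ε(v)=1·1, αω(v)=8·1, βω(u)=1·1; sum ≡ 0  ⇒  +1.
(a,b)_17: α=0, u≡16; β=2, v≡5 (mod 17); (16|17)=+1, (5|17)=-1; sign (−1)^0·+1^2·-1^0 = +1.
(a,b)_3: α=-5, u≡1; β=-2, v≡2 (mod 3); (1|3)=+1, (2|3)=-1; sign (−1)^0·+1^-2·-1^-5 = -1.
(a,b)_13: α=1, u≡4; β=1, v≡10 (mod 13); (4|13)=+1, (10|13)=+1; sign (−1)^0·+1^1·+1^1 = +1.
(a,b)_5: α=2, u≡3; β=0, v≡3 (mod 5); (3|5)=-1, (3|5)=-1; sign (−1)^0·-1^0·-1^2 = +1.
(a,b)_19: α=1, u≡7; β=0, v≡11 (mod 19); (7|19)=+1, (11|19)=+1; sign (−1)^0·+1^0·+1^1 = +1.
(a,b)_7: α=1, u≡5; β=-1, v≡5 (mod 7); (5|7)=-1, (5|7)=-1; sign (−1)^1·-1^-1·-1^1 = -1.
(a,b)_29: α=-2, u≡9; β=0, v≡18 (mod 29); (9|29)=+1, (18|29)=-1; sign (−1)^0·+1^0·-1^-2 = +1.
(5187, 182 / ℚ) ramifies at {3, 7}: a division algebra.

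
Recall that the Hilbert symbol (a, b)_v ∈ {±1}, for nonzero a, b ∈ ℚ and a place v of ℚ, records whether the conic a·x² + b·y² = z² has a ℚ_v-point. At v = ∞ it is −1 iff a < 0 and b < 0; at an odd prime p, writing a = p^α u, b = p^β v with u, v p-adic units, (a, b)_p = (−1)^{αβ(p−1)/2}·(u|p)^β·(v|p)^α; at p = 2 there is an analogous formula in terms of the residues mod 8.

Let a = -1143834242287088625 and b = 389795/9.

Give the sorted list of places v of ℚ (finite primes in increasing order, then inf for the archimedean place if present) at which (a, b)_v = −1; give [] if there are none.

Mod squares: a ≡ -368881305, b ≡ 7955. Check v ∈ {∞, 2, 3, 5, 7, 13, 29, 37, 41, 43}.
v=∞: -368881305 < 0 and 7955 > 0  ⇒  (a,b)_∞ = +1.
v=37: a=37^3·(≡16), b=37^1·(≡3) mod 37; (16|37)=+1, (3|37)=+1; (−1)^{3·1·18}·(+1)^1·(+1)^3 = +1.
v=41: a=41^1·(≡13), b=41^0·(≡10) mod 41; (13|41)=-1, (10|41)=+1; (−1)^{1·0·20}·(-1)^0·(+1)^1 = +1.
v=13: a=13^1·(≡11), b=13^0·(≡9) mod 13; (11|13)=-1, (9|13)=+1; (−1)^{1·0·6}·(-1)^0·(+1)^1 = +1.
v=3: a=3^1·(≡1), b=3^-2·(≡2) mod 3; (1|3)=+1, (2|3)=-1; (−1)^{1·-2·1}·(+1)^-2·(-1)^1 = -1.
v=5: a=5^3·(≡1), b=5^1·(≡1) mod 5; (1|5)=+1, (1|5)=+1; (−1)^{3·1·2}·(+1)^1·(+1)^3 = +1.
v=29: a=29^1·(≡28), b=29^0·(≡20) mod 29; (28|29)=+1, (20|29)=+1; (−1)^{1·0·14}·(+1)^0·(+1)^1 = +1.
v=7: a=7^2·(≡3), b=7^2·(≡5) mod 7; (3|7)=-1, (5|7)=-1; (−1)^{2·2·3}·(-1)^2·(-1)^2 = +1.
v=43: a=43^3·(≡22), b=43^1·(≡23) mod 43; (22|43)=-1, (23|43)=+1; (−1)^{3·1·21}·(-1)^1·(+1)^3 = +1.
v=2: v_2(a)=0, v_2(b)=0; units ≡ 7, 3 (mod 8); ε·ε+αω+βω = 1·1+0·1+0·0 ≡ 1  ⇒  (a,b)_2 = -1.
|Ram(-368881305, 7955)| = 2, even; anisotropic at {2, 3}.

[2, 3]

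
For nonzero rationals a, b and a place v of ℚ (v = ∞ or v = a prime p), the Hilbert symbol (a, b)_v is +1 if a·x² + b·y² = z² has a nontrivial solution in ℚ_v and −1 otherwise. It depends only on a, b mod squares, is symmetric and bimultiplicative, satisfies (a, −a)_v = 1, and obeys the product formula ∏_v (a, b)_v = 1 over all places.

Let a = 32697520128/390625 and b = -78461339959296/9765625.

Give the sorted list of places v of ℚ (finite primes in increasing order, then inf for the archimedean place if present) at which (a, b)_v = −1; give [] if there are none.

Mod squares: a ≡ 273, b ≡ -19. Check v ∈ {∞, 2, 3, 5, 7, 13, 19}.
v=3: a=3^5·(≡1), b=3^8·(≡2) mod 3; (1|3)=+1, (2|3)=-1; (−1)^{5·8·1}·(+1)^8·(-1)^5 = -1.
v=5: a=5^-8·(≡3), b=5^-10·(≡4) mod 5; (3|5)=-1, (4|5)=+1; (−1)^{-8·-10·2}·(-1)^-10·(+1)^-8 = +1.
v=19: a=19^2·(≡6), b=19^1·(≡3) mod 19; (6|19)=+1, (3|19)=-1; (−1)^{2·1·9}·(+1)^1·(-1)^2 = +1.
v=2: v_2(a)=12, v_2(b)=18; units ≡ 1, 5 (mod 8); ε·ε+αω+βω = 0·0+12·1+18·0 ≡ 0  ⇒  (a,b)_2 = +1.
v=7: a=7^1·(≡2), b=7^4·(≡2) mod 7; (2|7)=+1, (2|7)=+1; (−1)^{1·4·3}·(+1)^4·(+1)^1 = +1.
v=13: a=13^1·(≡6), b=13^0·(≡8) mod 13; (6|13)=-1, (8|13)=-1; (−1)^{1·0·6}·(-1)^0·(-1)^1 = -1.
v=∞: 273 > 0 and -19 < 0  ⇒  (a,b)_∞ = +1.
Ram(273, -19) = {3, 13}; no ℚ_3-point on the conic.

[3, 13]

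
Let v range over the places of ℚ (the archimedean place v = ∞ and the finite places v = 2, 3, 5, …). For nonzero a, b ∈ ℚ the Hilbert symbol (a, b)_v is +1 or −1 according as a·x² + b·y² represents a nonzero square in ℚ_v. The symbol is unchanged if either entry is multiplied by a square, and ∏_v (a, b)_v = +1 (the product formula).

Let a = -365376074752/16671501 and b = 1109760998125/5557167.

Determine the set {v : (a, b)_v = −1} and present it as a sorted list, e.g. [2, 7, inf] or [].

(a, b) ≡ (-273, 91) mod (ℚ^×)²; places V = {2, 3, 5, 7, 11, 13, 29, 31, ∞}.
(a,b)_29: α=0, u≡19; β=2, v≡28 (mod 29); (19|29)=-1, (28|29)=+1; sign (−1)^0·-1^2·+1^0 = +1.
(a,b)_31: α=2, u≡22; β=2, v≡12 (mod 31); (22|31)=-1, (12|31)=-1; sign (−1)^0·-1^2·-1^2 = +1.
(a,b)_3: α=-9, u≡2; β=-8, v≡1 (mod 3); (2|3)=-1, (1|3)=+1; sign (−1)^0·-1^-8·+1^-9 = +1.
(a,b)_11: α=-2, u≡8; β=-2, v≡5 (mod 11); (8|11)=-1, (5|11)=+1; sign (−1)^0·-1^-2·+1^-2 = +1.
(a,b)_∞: sgn(-273)=−, sgn(91)=+, so +1.
(a,b)_2: α=10, β=0; u≡7, v≡3 (mod 8); ε(u)ε(v)=1·1, αω(v)=10·1, βω(u)=0·0; sum ≡ 1  ⇒  -1.
(a,b)_7: α=-1, u≡5; β=-1, v≡6 (mod 7); (5|7)=-1, (6|7)=-1; sign (−1)^1·-1^-1·-1^-1 = -1.
(a,b)_5: α=0, u≡3; β=4, v≡1 (mod 5); (3|5)=-1, (1|5)=+1; sign (−1)^0·-1^4·+1^0 = +1.
(a,b)_13: α=5, u≡5; β=3, v≡6 (mod 13); (5|13)=-1, (6|13)=-1; sign (−1)^0·-1^3·-1^5 = +1.
(-273, 91 / ℚ) ramifies at {2, 7}: a division algebra.

[2, 7]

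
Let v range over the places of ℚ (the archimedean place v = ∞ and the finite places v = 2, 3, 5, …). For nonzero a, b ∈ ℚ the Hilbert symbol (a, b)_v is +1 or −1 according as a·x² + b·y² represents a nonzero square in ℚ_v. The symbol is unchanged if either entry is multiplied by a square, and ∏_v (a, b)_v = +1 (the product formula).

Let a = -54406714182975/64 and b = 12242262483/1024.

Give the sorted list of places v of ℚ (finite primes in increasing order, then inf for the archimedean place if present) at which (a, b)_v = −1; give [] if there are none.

[31, 37]

Mod squares: a ≡ -31, b ≡ 1147. Check v ∈ {∞, 2, 3, 5, 7, 11, 31, 37}.
v=31: a=31^3·(≡26), b=31^1·(≡27) mod 31; (26|31)=-1, (27|31)=-1; (−1)^{3·1·15}·(-1)^1·(-1)^3 = -1.
v=11: a=11^2·(≡6), b=11^4·(≡9) mod 11; (6|11)=-1, (9|11)=+1; (−1)^{2·4·5}·(-1)^4·(+1)^2 = +1.
v=7: a=7^2·(≡1), b=7^0·(≡5) mod 7; (1|7)=+1, (5|7)=-1; (−1)^{2·0·3}·(+1)^0·(-1)^2 = +1.
v=3: a=3^2·(≡2), b=3^6·(≡1) mod 3; (2|3)=-1, (1|3)=+1; (−1)^{2·6·1}·(-1)^6·(+1)^2 = +1.
v=2: v_2(a)=-6, v_2(b)=-10; units ≡ 1, 3 (mod 8); ε·ε+αω+βω = 0·1+-6·1+-10·0 ≡ 0  ⇒  (a,b)_2 = +1.
v=5: a=5^2·(≡4), b=5^0·(≡2) mod 5; (4|5)=+1, (2|5)=-1; (−1)^{2·0·2}·(+1)^0·(-1)^2 = +1.
v=37: a=37^2·(≡31), b=37^1·(≡5) mod 37; (31|37)=-1, (5|37)=-1; (−1)^{2·1·18}·(-1)^1·(-1)^2 = -1.
v=∞: -31 < 0 and 1147 > 0  ⇒  (a,b)_∞ = +1.
|Ram(-31, 1147)| = 2, even; anisotropic at {31, 37}.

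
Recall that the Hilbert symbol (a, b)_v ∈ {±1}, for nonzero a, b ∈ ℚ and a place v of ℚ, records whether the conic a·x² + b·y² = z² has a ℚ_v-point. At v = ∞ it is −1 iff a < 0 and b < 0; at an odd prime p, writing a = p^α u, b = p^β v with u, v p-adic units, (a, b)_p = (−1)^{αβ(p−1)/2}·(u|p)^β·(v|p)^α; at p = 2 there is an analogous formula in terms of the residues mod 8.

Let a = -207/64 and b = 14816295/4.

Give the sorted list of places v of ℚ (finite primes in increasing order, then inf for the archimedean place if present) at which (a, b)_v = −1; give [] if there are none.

[5, 19, 23, 43]

(a, b) ≡ (-23, 1646255) mod (ℚ^×)²; places V = {2, 3, 5, 13, 19, 23, 31, 43, ∞}.
(a,b)_19: α=0, u≡3; β=1, v≡16 (mod 19); (3|19)=-1, (16|19)=+1; sign (−1)^0·-1^1·+1^0 = -1.
(a,b)_3: α=2, u≡1; β=2, v≡2 (mod 3); (1|3)=+1, (2|3)=-1; sign (−1)^0·+1^2·-1^2 = +1.
(a,b)_5: α=0, u≡2; β=1, v≡1 (mod 5); (2|5)=-1, (1|5)=+1; sign (−1)^0·-1^1·+1^0 = -1.
(a,b)_31: α=0, u≡5; β=1, v≡20 (mod 31); (5|31)=+1, (20|31)=+1; sign (−1)^0·+1^1·+1^0 = +1.
(a,b)_13: α=0, u≡12; β=1, v≡11 (mod 13); (12|13)=+1, (11|13)=-1; sign (−1)^0·+1^1·-1^0 = +1.
(a,b)_2: α=-6, β=-2; u≡1, v≡7 (mod 8); ε(u)ε(v)=0·1, αω(v)=-6·0, βω(u)=-2·0; sum ≡ 0  ⇒  +1.
(a,b)_∞: sgn(-23)=−, sgn(1646255)=+, so +1.
(a,b)_23: α=1, u≡11; β=0, v≡10 (mod 23); (11|23)=-1, (10|23)=-1; sign (−1)^0·-1^0·-1^1 = -1.
(a,b)_43: α=0, u≡27; β=1, v≡23 (mod 43); (27|43)=-1, (23|43)=+1; sign (−1)^0·-1^1·+1^0 = -1.
|Ram(-23, 1646255)| = 4, even; anisotropic at {5, 19, 23, 43}.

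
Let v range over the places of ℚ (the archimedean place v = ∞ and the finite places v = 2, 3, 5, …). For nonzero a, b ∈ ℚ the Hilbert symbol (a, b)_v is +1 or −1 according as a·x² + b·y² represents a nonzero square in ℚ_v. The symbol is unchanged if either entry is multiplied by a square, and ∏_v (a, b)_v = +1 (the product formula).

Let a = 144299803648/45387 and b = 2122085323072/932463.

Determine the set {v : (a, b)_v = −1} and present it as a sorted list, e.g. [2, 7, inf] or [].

Mod squares: a ≡ 51051, b ≡ 465363899. Check v ∈ {∞, 2, 3, 7, 11, 13, 17, 19, 23, 29, 41}.
v=13: a=13^3·(≡4), b=13^3·(≡2) mod 13; (4|13)=+1, (2|13)=-1; (−1)^{3·3·6}·(+1)^3·(-1)^3 = -1.
v=3: a=3^-3·(≡1), b=3^-2·(≡2) mod 3; (1|3)=+1, (2|3)=-1; (−1)^{-3·-2·1}·(+1)^-2·(-1)^-3 = -1.
v=19: a=19^0·(≡1), b=19^-2·(≡13) mod 19; (1|19)=+1, (13|19)=-1; (−1)^{0·-2·9}·(+1)^-2·(-1)^0 = +1.
v=∞: 51051 > 0 and 465363899 > 0  ⇒  (a,b)_∞ = +1.
v=41: a=41^-2·(≡35), b=41^-1·(≡29) mod 41; (35|41)=-1, (29|41)=-1; (−1)^{-2·-1·20}·(-1)^-1·(-1)^-2 = -1.
v=17: a=17^1·(≡11), b=17^1·(≡12) mod 17; (11|17)=-1, (12|17)=-1; (−1)^{1·1·8}·(-1)^1·(-1)^1 = +1.
v=29: a=29^0·(≡3), b=29^1·(≡21) mod 29; (3|29)=-1, (21|29)=-1; (−1)^{0·1·14}·(-1)^1·(-1)^0 = -1.
v=7: a=7^3·(≡3), b=7^-1·(≡6) mod 7; (3|7)=-1, (6|7)=-1; (−1)^{3·-1·3}·(-1)^-1·(-1)^3 = -1.
v=23: a=23^0·(≡7), b=23^1·(≡21) mod 23; (7|23)=-1, (21|23)=-1; (−1)^{0·1·11}·(-1)^1·(-1)^0 = -1.
v=2: v_2(a)=10, v_2(b)=6; units ≡ 3, 3 (mod 8); ε·ε+αω+βω = 1·1+10·1+6·1 ≡ 1  ⇒  (a,b)_2 = -1.
v=11: a=11^1·(≡8), b=11^3·(≡8) mod 11; (8|11)=-1, (8|11)=-1; (−1)^{1·3·5}·(-1)^3·(-1)^1 = -1.
(51051, 465363899 / ℚ) ramifies at {2, 3, 7, 11, 13, 23, 29, 41}: a division algebra.

[2, 3, 7, 11, 13, 23, 29, 41]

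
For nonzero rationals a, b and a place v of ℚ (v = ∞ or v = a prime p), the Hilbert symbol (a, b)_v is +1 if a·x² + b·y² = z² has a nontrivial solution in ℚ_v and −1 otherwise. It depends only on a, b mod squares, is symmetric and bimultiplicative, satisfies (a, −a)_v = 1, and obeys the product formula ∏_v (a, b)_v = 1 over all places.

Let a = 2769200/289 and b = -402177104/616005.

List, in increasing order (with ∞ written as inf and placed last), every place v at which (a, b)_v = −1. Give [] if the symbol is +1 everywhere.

(a, b) ≡ (6923, -145) mod (ℚ^×)²; places V = {2, 3, 5, 7, 13, 17, 19, 23, 29, 43, ∞}.
(a,b)_2: α=4, β=4; u≡3, v≡7 (mod 8); ε(u)ε(v)=1·1, αω(v)=4·0, βω(u)=4·1; sum ≡ 1  ⇒  -1.
(a,b)_5: α=2, u≡2; β=-1, v≡1 (mod 5); (2|5)=-1, (1|5)=+1; sign (−1)^0·-1^-1·+1^2 = -1.
(a,b)_19: α=0, u≡16; β=2, v≡16 (mod 19); (16|19)=+1, (16|19)=+1; sign (−1)^0·+1^2·+1^0 = +1.
(a,b)_23: α=1, u≡12; β=0, v≡6 (mod 23); (12|23)=+1, (6|23)=+1; sign (−1)^0·+1^0·+1^1 = +1.
(a,b)_17: α=-2, u≡2; β=0, v≡9 (mod 17); (2|17)=+1, (9|17)=+1; sign (−1)^0·+1^0·+1^-2 = +1.
(a,b)_7: α=1, u≡1; β=4, v≡4 (mod 7); (1|7)=+1, (4|7)=+1; sign (−1)^0·+1^4·+1^1 = +1.
(a,b)_29: α=0, u≡10; β=1, v≡20 (mod 29); (10|29)=-1, (20|29)=+1; sign (−1)^0·-1^1·+1^0 = -1.
(a,b)_∞: sgn(6923)=+, sgn(-145)=−, so +1.
(a,b)_13: α=0, u≡6; β=-2, v≡7 (mod 13); (6|13)=-1, (7|13)=-1; sign (−1)^0·-1^-2·-1^0 = +1.
(a,b)_3: α=0, u≡2; β=-6, v≡2 (mod 3); (2|3)=-1, (2|3)=-1; sign (−1)^0·-1^-6·-1^0 = +1.
(a,b)_43: α=1, u≡37; β=0, v≡3 (mod 43); (37|43)=-1, (3|43)=-1; sign (−1)^0·-1^0·-1^1 = -1.
(6923, -145 / ℚ) ramifies at {2, 5, 29, 43}: a division algebra.

[2, 5, 29, 43]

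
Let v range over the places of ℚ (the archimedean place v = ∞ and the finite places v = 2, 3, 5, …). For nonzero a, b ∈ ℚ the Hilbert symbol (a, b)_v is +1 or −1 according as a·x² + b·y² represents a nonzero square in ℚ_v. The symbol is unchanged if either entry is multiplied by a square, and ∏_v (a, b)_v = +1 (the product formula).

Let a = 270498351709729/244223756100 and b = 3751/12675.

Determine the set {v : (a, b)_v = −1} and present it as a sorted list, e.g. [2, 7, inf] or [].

(a, b) ≡ (3289, 93) mod (ℚ^×)²; places V = {2, 3, 5, 11, 13, 17, 19, 23, 29, 31, ∞}.
(a,b)_∞: sgn(3289)=+, sgn(93)=+, so +1.
(a,b)_5: α=-2, u≡1; β=-2, v≡3 (mod 5); (1|5)=+1, (3|5)=-1; sign (−1)^0·+1^-2·-1^-2 = +1.
(a,b)_11: α=3, u≡7; β=2, v≡3 (mod 11); (7|11)=-1, (3|11)=+1; sign (−1)^0·-1^2·+1^3 = +1.
(a,b)_29: α=4, u≡8; β=0, v≡5 (mod 29); (8|29)=-1, (5|29)=+1; sign (−1)^0·-1^0·+1^4 = +1.
(a,b)_13: α=1, u≡7; β=-2, v≡2 (mod 13); (7|13)=-1, (2|13)=-1; sign (−1)^0·-1^-2·-1^1 = -1.
(a,b)_17: α=-4, u≡16; β=0, v≡13 (mod 17); (16|17)=+1, (13|17)=+1; sign (−1)^0·+1^0·+1^-4 = +1.
(a,b)_31: α=2, u≡30; β=1, v≡24 (mod 31); (30|31)=-1, (24|31)=-1; sign (−1)^0·-1^1·-1^2 = -1.
(a,b)_19: α=-2, u≡12; β=0, v≡4 (mod 19); (12|19)=-1, (4|19)=+1; sign (−1)^0·-1^0·+1^-2 = +1.
(a,b)_3: α=-4, u≡1; β=-1, v≡1 (mod 3); (1|3)=+1, (1|3)=+1; sign (−1)^0·+1^-1·+1^-4 = +1.
(a,b)_2: α=-2, β=0; u≡1, v≡5 (mod 8); ε(u)ε(v)=0·0, αω(v)=-2·1, βω(u)=0·0; sum ≡ 0  ⇒  +1.
(a,b)_23: α=1, u≡7; β=0, v≡1 (mod 23); (7|23)=-1, (1|23)=+1; sign (−1)^0·-1^0·+1^1 = +1.
(3289, 93 / ℚ) ramifies at {13, 31}: a division algebra.

[13, 31]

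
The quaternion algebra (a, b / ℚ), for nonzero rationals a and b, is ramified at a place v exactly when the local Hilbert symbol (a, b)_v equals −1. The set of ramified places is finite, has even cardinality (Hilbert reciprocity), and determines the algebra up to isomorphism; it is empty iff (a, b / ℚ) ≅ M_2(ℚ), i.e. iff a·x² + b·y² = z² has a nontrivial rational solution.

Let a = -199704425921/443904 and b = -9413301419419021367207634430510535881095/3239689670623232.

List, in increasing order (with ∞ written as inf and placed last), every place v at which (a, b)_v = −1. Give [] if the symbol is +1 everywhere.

Mod squares: a ≡ -34086, b ≡ -220110. Check v ∈ {∞, 2, 3, 5, 7, 11, 13, 17, 19, 23, 29}.
v=29: a=29^0·(≡14), b=29^1·(≡17) mod 29; (14|29)=-1, (17|29)=-1; (−1)^{0·1·14}·(-1)^1·(-1)^0 = -1.
v=19: a=19^1·(≡17), b=19^4·(≡7) mod 19; (17|19)=+1, (7|19)=+1; (−1)^{1·4·9}·(+1)^4·(+1)^1 = +1.
v=13: a=13^1·(≡3), b=13^4·(≡6) mod 13; (3|13)=+1, (6|13)=-1; (−1)^{1·4·6}·(+1)^4·(-1)^1 = -1.
v=7: a=7^4·(≡2), b=7^12·(≡6) mod 7; (2|7)=+1, (6|7)=-1; (−1)^{4·12·3}·(+1)^12·(-1)^4 = +1.
v=23: a=23^1·(≡3), b=23^3·(≡19) mod 23; (3|23)=+1, (19|23)=-1; (−1)^{1·3·11}·(+1)^3·(-1)^1 = +1.
v=5: a=5^0·(≡1), b=5^1·(≡3) mod 5; (1|5)=+1, (3|5)=-1; (−1)^{0·1·2}·(+1)^1·(-1)^0 = +1.
v=2: v_2(a)=-9, v_2(b)=-27; units ≡ 5, 1 (mod 8); ε·ε+αω+βω = 0·0+-9·0+-27·1 ≡ 1  ⇒  (a,b)_2 = -1.
v=11: a=11^4·(≡4), b=11^13·(≡8) mod 11; (4|11)=+1, (8|11)=-1; (−1)^{4·13·5}·(+1)^13·(-1)^4 = +1.
v=∞: -34086 < 0 and -220110 < 0  ⇒  (a,b)_∞ = -1.
v=17: a=17^-2·(≡9), b=17^-6·(≡5) mod 17; (9|17)=+1, (5|17)=-1; (−1)^{-2·-6·8}·(+1)^-6·(-1)^-2 = +1.
v=3: a=3^-1·(≡2), b=3^1·(≡1) mod 3; (2|3)=-1, (1|3)=+1; (−1)^{-1·1·1}·(-1)^1·(+1)^-1 = +1.
Ram(-34086, -220110) = {2, 13, 29, ∞}; no ℚ_2-point on the conic.

[2, 13, 29, inf]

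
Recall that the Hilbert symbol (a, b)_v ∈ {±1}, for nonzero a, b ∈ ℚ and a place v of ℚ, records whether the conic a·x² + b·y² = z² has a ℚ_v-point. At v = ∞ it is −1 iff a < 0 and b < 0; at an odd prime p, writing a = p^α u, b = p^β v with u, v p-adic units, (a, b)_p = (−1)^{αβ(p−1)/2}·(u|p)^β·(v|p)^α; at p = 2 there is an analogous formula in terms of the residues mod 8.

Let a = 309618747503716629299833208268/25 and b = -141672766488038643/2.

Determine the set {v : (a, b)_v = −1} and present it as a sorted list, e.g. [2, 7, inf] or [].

[2, 13]

(a, b) ≡ (17043, -19734) mod (ℚ^×)²; places V = {2, 3, 5, 11, 13, 19, 23, 29, ∞}.
(a,b)_2: α=2, β=-1; u≡3, v≡5 (mod 8); ε(u)ε(v)=1·0, αω(v)=2·1, βω(u)=-1·1; sum ≡ 1  ⇒  -1.
(a,b)_19: α=5, u≡7; β=2, v≡4 (mod 19); (7|19)=+1, (4|19)=+1; sign (−1)^0·+1^2·+1^5 = +1.
(a,b)_∞: sgn(17043)=+, sgn(-19734)=−, so +1.
(a,b)_11: α=2, u≡3; β=1, v≡10 (mod 11); (3|11)=+1, (10|11)=-1; sign (−1)^0·+1^1·-1^2 = +1.
(a,b)_5: α=-2, u≡3; β=0, v≡1 (mod 5); (3|5)=-1, (1|5)=+1; sign (−1)^0·-1^0·+1^-2 = +1.
(a,b)_29: α=2, u≡1; β=2, v≡26 (mod 29); (1|29)=+1, (26|29)=-1; sign (−1)^0·+1^2·-1^2 = +1.
(a,b)_13: α=5, u≡2; β=3, v≡1 (mod 13); (2|13)=-1, (1|13)=+1; sign (−1)^0·-1^3·+1^5 = -1.
(a,b)_23: α=7, u≡15; β=5, v≡9 (mod 23); (15|23)=-1, (9|23)=+1; sign (−1)^1·-1^5·+1^7 = +1.
(a,b)_3: α=5, u≡2; β=1, v≡1 (mod 3); (2|3)=-1, (1|3)=+1; sign (−1)^1·-1^1·+1^5 = +1.
|Ram(17043, -19734)| = 2, even; anisotropic at {2, 13}.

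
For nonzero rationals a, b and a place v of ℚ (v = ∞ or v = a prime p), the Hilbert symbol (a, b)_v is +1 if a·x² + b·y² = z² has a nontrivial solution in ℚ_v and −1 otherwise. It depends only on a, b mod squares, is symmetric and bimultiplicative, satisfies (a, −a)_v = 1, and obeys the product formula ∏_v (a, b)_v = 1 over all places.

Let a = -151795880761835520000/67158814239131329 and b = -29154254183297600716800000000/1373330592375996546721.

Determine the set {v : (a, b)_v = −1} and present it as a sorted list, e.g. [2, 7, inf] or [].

(a, b) ≡ (-2, -21607) mod (ℚ^×)²; places V = {2, 3, 5, 7, 11, 13, 17, 19, 23, 29, 31, 41, ∞}.
(a,b)_23: α=-2, u≡14; β=-2, v≡16 (mod 23); (14|23)=-1, (16|23)=+1; sign (−1)^0·-1^-2·+1^-2 = +1.
(a,b)_19: α=-2, u≡5; β=-2, v≡15 (mod 19); (5|19)=+1, (15|19)=-1; sign (−1)^0·+1^-2·-1^-2 = +1.
(a,b)_3: α=4, u≡1; β=2, v≡2 (mod 3); (1|3)=+1, (2|3)=-1; sign (−1)^0·+1^2·-1^4 = +1.
(a,b)_13: α=-4, u≡11; β=-6, v≡3 (mod 13); (11|13)=-1, (3|13)=+1; sign (−1)^0·-1^-6·+1^-4 = +1.
(a,b)_41: α=2, u≡32; β=3, v≡11 (mod 41); (32|41)=+1, (11|41)=-1; sign (−1)^0·+1^3·-1^2 = +1.
(a,b)_5: α=4, u≡2; β=8, v≡2 (mod 5); (2|5)=-1, (2|5)=-1; sign (−1)^0·-1^8·-1^4 = +1.
(a,b)_7: α=2, u≡5; β=2, v≡4 (mod 7); (5|7)=-1, (4|7)=+1; sign (−1)^0·-1^2·+1^2 = +1.
(a,b)_31: α=2, u≡21; β=3, v≡4 (mod 31); (21|31)=-1, (4|31)=+1; sign (−1)^0·-1^3·+1^2 = -1.
(a,b)_17: α=2, u≡4; β=3, v≡2 (mod 17); (4|17)=+1, (2|17)=+1; sign (−1)^0·+1^3·+1^2 = +1.
(a,b)_2: α=17, β=24; u≡7, v≡1 (mod 8); ε(u)ε(v)=1·0, αω(v)=17·0, βω(u)=24·0; sum ≡ 0  ⇒  +1.
(a,b)_29: α=-2, u≡26; β=-2, v≡26 (mod 29); (26|29)=-1, (26|29)=-1; sign (−1)^0·-1^-2·-1^-2 = +1.
(a,b)_∞: sgn(-2)=−, sgn(-21607)=−, so -1.
(a,b)_11: α=-4, u≡9; β=-6, v≡6 (mod 11); (9|11)=+1, (6|11)=-1; sign (−1)^0·+1^-6·-1^-4 = +1.
Ram(-2, -21607) = {31, ∞}; no ℚ_31-point on the conic.

[31, inf]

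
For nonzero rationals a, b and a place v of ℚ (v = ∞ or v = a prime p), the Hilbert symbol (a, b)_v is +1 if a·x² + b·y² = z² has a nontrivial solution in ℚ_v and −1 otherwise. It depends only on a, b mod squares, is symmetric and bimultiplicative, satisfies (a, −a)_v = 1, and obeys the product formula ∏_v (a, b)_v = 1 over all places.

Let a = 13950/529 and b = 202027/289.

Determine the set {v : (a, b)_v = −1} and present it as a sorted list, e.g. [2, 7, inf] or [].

Mod squares: a ≡ 62, b ≡ 4123. Check v ∈ {∞, 2, 3, 5, 7, 17, 19, 23, 31}.
v=19: a=19^0·(≡5), b=19^1·(≡3) mod 19; (5|19)=+1, (3|19)=-1; (−1)^{0·1·9}·(+1)^1·(-1)^0 = +1.
v=2: v_2(a)=1, v_2(b)=0; units ≡ 7, 3 (mod 8); ε·ε+αω+βω = 1·1+1·1+0·0 ≡ 0  ⇒  (a,b)_2 = +1.
v=∞: 62 > 0 and 4123 > 0  ⇒  (a,b)_∞ = +1.
v=5: a=5^2·(≡2), b=5^0·(≡3) mod 5; (2|5)=-1, (3|5)=-1; (−1)^{2·0·2}·(-1)^0·(-1)^2 = +1.
v=23: a=23^-2·(≡12), b=23^0·(≡12) mod 23; (12|23)=+1, (12|23)=+1; (−1)^{-2·0·11}·(+1)^0·(+1)^-2 = +1.
v=31: a=31^1·(≡8), b=31^1·(≡10) mod 31; (8|31)=+1, (10|31)=+1; (−1)^{1·1·15}·(+1)^1·(+1)^1 = -1.
v=7: a=7^0·(≡5), b=7^3·(≡4) mod 7; (5|7)=-1, (4|7)=+1; (−1)^{0·3·3}·(-1)^3·(+1)^0 = -1.
v=17: a=17^0·(≡5), b=17^-2·(≡16) mod 17; (5|17)=-1, (16|17)=+1; (−1)^{0·-2·8}·(-1)^-2·(+1)^0 = +1.
v=3: a=3^2·(≡2), b=3^0·(≡1) mod 3; (2|3)=-1, (1|3)=+1; (−1)^{2·0·1}·(-1)^0·(+1)^2 = +1.
|Ram(62, 4123)| = 2, even; anisotropic at {7, 31}.

[7, 31]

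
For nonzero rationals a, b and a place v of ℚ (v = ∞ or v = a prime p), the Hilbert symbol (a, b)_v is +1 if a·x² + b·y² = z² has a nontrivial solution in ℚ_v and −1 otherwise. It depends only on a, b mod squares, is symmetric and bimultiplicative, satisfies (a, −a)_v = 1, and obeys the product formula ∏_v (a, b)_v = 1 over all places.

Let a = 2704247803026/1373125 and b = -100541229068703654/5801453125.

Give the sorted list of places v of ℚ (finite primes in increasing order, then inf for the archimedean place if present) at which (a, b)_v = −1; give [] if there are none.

[2, 11]

(a, b) ≡ (858, -4862) mod (ℚ^×)²; places V = {2, 3, 5, 7, 11, 13, 17, ∞}.
(a,b)_3: α=11, u≡1; β=18, v≡1 (mod 3); (1|3)=+1, (1|3)=+1; sign (−1)^0·+1^18·+1^11 = +1.
(a,b)_11: α=1, u≡9; β=1, v≡9 (mod 11); (9|11)=+1, (9|11)=+1; sign (−1)^1·+1^1·+1^1 = -1.
(a,b)_5: α=-4, u≡3; β=-6, v≡2 (mod 5); (3|5)=-1, (2|5)=-1; sign (−1)^0·-1^-6·-1^-4 = +1.
(a,b)_2: α=1, β=1; u≡5, v≡1 (mod 8); ε(u)ε(v)=0·0, αω(v)=1·0, βω(u)=1·1; sum ≡ 1  ⇒  -1.
(a,b)_13: α=-3, u≡3; β=-5, v≡10 (mod 13); (3|13)=+1, (10|13)=+1; sign (−1)^0·+1^-5·+1^-3 = +1.
(a,b)_∞: sgn(858)=+, sgn(-4862)=−, so +1.
(a,b)_7: α=4, u≡2; β=4, v≡6 (mod 7); (2|7)=+1, (6|7)=-1; sign (−1)^0·+1^4·-1^4 = +1.
(a,b)_17: α=2, u≡4; β=3, v≡14 (mod 17); (4|17)=+1, (14|17)=-1; sign (−1)^0·+1^3·-1^2 = +1.
Ram(858, -4862) = {2, 11}; no ℚ_2-point on the conic.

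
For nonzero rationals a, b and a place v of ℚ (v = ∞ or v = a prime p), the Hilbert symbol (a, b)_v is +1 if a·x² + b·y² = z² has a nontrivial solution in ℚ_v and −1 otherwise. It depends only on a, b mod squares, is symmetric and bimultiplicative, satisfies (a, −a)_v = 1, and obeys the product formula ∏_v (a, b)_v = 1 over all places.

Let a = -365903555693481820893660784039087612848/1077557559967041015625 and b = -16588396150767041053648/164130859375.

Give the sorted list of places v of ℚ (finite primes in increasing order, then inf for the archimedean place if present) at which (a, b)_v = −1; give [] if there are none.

(a, b) ≡ (-27683, -52204407619) mod (ℚ^×)²; places V = {2, 3, 5, 7, 11, 13, 17, 19, 23, 29, 31, 43, 47, 53, ∞}.
(a,b)_13: α=6, u≡6; β=3, v≡10 (mod 13); (6|13)=-1, (10|13)=+1; sign (−1)^0·-1^3·+1^6 = -1.
(a,b)_3: α=2, u≡1; β=0, v≡2 (mod 3); (1|3)=+1, (2|3)=-1; sign (−1)^0·+1^0·-1^2 = +1.
(a,b)_23: α=6, u≡18; β=3, v≡20 (mod 23); (18|23)=+1, (20|23)=-1; sign (−1)^0·+1^3·-1^6 = +1.
(a,b)_∞: sgn(-27683)=−, sgn(-52204407619)=−, so -1.
(a,b)_31: α=1, u≡21; β=1, v≡26 (mod 31); (21|31)=-1, (26|31)=-1; sign (−1)^1·-1^1·-1^1 = -1.
(a,b)_19: α=1, u≡11; β=1, v≡9 (mod 19); (11|19)=+1, (9|19)=+1; sign (−1)^1·+1^1·+1^1 = -1.
(a,b)_7: α=-10, u≡1; β=-5, v≡4 (mod 7); (1|7)=+1, (4|7)=+1; sign (−1)^0·+1^-5·+1^-10 = +1.
(a,b)_17: α=2, u≡14; β=1, v≡11 (mod 17); (14|17)=-1, (11|17)=-1; sign (−1)^0·-1^1·-1^2 = -1.
(a,b)_2: α=4, β=4; u≡5, v≡5 (mod 8); ε(u)ε(v)=0·0, αω(v)=4·1, βω(u)=4·1; sum ≡ 0  ⇒  +1.
(a,b)_29: α=4, u≡12; β=2, v≡7 (mod 29); (12|29)=-1, (7|29)=+1; sign (−1)^0·-1^2·+1^4 = +1.
(a,b)_47: α=1, u≡19; β=1, v≡35 (mod 47); (19|47)=-1, (35|47)=-1; sign (−1)^1·-1^1·-1^1 = -1.
(a,b)_5: α=-18, u≡3; β=-10, v≡1 (mod 5); (3|5)=-1, (1|5)=+1; sign (−1)^0·-1^-10·+1^-18 = +1.
(a,b)_43: α=2, u≡38; β=2, v≡3 (mod 43); (38|43)=+1, (3|43)=-1; sign (−1)^0·+1^2·-1^2 = +1.
(a,b)_53: α=2, u≡38; β=1, v≡50 (mod 53); (38|53)=+1, (50|53)=-1; sign (−1)^0·+1^1·-1^2 = +1.
(a,b)_11: α=2, u≡5; β=0, v≡8 (mod 11); (5|11)=+1, (8|11)=-1; sign (−1)^0·+1^0·-1^2 = +1.
|Ram(-27683, -52204407619)| = 6, even; anisotropic at {13, 17, 19, 31, 47, ∞}.

[13, 17, 19, 31, 47, inf]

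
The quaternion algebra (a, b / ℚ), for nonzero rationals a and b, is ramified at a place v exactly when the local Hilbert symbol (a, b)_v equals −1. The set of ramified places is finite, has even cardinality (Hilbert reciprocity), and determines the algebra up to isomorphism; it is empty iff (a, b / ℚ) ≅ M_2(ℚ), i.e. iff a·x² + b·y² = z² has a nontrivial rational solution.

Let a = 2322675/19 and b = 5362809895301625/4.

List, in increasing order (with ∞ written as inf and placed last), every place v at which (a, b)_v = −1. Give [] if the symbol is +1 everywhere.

[5, 13, 31, 37]

(a, b) ≡ (21793, 223665) mod (ℚ^×)²; places V = {2, 3, 5, 13, 19, 31, 37, ∞}.
(a,b)_5: α=2, u≡3; β=3, v≡2 (mod 5); (3|5)=-1, (2|5)=-1; sign (−1)^0·-1^3·-1^2 = -1.
(a,b)_3: α=4, u≡1; β=7, v≡2 (mod 3); (1|3)=+1, (2|3)=-1; sign (−1)^0·+1^7·-1^4 = +1.
(a,b)_∞: sgn(21793)=+, sgn(223665)=+, so +1.
(a,b)_31: α=1, u≡26; β=3, v≡30 (mod 31); (26|31)=-1, (30|31)=-1; sign (−1)^1·-1^3·-1^1 = -1.
(a,b)_19: α=-1, u≡1; β=0, v≡5 (mod 19); (1|19)=+1, (5|19)=+1; sign (−1)^0·+1^0·+1^-1 = +1.
(a,b)_37: α=1, u≡9; β=3, v≡19 (mod 37); (9|37)=+1, (19|37)=-1; sign (−1)^0·+1^3·-1^1 = -1.
(a,b)_13: α=0, u≡5; β=1, v≡6 (mod 13); (5|13)=-1, (6|13)=-1; sign (−1)^0·-1^1·-1^0 = -1.
(a,b)_2: α=0, β=-2; u≡1, v≡1 (mod 8); ε(u)ε(v)=0·0, αω(v)=0·0, βω(u)=-2·0; sum ≡ 0  ⇒  +1.
|Ram(21793, 223665)| = 4, even; anisotropic at {5, 13, 31, 37}.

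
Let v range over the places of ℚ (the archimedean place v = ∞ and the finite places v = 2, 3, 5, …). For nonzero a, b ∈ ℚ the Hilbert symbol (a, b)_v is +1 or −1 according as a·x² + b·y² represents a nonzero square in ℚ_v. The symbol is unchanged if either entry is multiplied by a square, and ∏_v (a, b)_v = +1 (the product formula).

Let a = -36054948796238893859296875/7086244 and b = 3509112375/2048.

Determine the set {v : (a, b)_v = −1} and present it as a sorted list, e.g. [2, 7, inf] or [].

[2, 5, 17, 29]

(a, b) ≡ (-59755, 3465790) mod (ℚ^×)²; places V = {2, 3, 5, 7, 11, 17, 19, 29, 37, ∞}.
(a,b)_37: α=3, u≡32; β=1, v≡31 (mod 37); (32|37)=-1, (31|37)=-1; sign (−1)^0·-1^1·-1^3 = +1.
(a,b)_5: α=7, u≡4; β=3, v≡3 (mod 5); (4|5)=+1, (3|5)=-1; sign (−1)^0·+1^3·-1^7 = -1.
(a,b)_3: α=8, u≡2; β=4, v≡1 (mod 3); (2|3)=-1, (1|3)=+1; sign (−1)^0·-1^4·+1^8 = +1.
(a,b)_2: α=-2, β=-11; u≡5, v≡7 (mod 8); ε(u)ε(v)=0·1, αω(v)=-2·0, βω(u)=-11·1; sum ≡ 1  ⇒  -1.
(a,b)_19: α=3, u≡4; β=1, v≡10 (mod 19); (4|19)=+1, (10|19)=-1; sign (−1)^1·+1^1·-1^3 = +1.
(a,b)_∞: sgn(-59755)=−, sgn(3465790)=+, so +1.
(a,b)_7: α=2, u≡1; β=0, v≡5 (mod 7); (1|7)=+1, (5|7)=-1; sign (−1)^0·+1^0·-1^2 = +1.
(a,b)_11: α=-6, u≡10; β=0, v≡5 (mod 11); (10|11)=-1, (5|11)=+1; sign (−1)^0·-1^0·+1^-6 = +1.
(a,b)_29: α=2, u≡18; β=1, v≡20 (mod 29); (18|29)=-1, (20|29)=+1; sign (−1)^0·-1^1·+1^2 = -1.
(a,b)_17: α=3, u≡8; β=1, v≡5 (mod 17); (8|17)=+1, (5|17)=-1; sign (−1)^0·+1^1·-1^3 = -1.
|Ram(-59755, 3465790)| = 4, even; anisotropic at {2, 5, 17, 29}.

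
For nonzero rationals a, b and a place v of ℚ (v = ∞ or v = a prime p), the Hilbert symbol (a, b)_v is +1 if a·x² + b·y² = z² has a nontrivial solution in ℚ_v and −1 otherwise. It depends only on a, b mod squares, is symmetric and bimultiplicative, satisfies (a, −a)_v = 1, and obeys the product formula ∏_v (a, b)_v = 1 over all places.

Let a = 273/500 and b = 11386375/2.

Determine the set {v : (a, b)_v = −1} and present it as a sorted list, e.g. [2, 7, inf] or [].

[2, 3, 7, 13]

Mod squares: a ≡ 1365, b ≡ 110. Check v ∈ {∞, 2, 3, 5, 7, 11, 13}.
v=5: a=5^-3·(≡2), b=5^3·(≡3) mod 5; (2|5)=-1, (3|5)=-1; (−1)^{-3·3·2}·(-1)^3·(-1)^-3 = +1.
v=13: a=13^1·(≡10), b=13^2·(≡11) mod 13; (10|13)=+1, (11|13)=-1; (−1)^{1·2·6}·(+1)^2·(-1)^1 = -1.
v=3: a=3^1·(≡2), b=3^0·(≡2) mod 3; (2|3)=-1, (2|3)=-1; (−1)^{1·0·1}·(-1)^0·(-1)^1 = -1.
v=7: a=7^1·(≡6), b=7^2·(≡5) mod 7; (6|7)=-1, (5|7)=-1; (−1)^{1·2·3}·(-1)^2·(-1)^1 = -1.
v=∞: 1365 > 0 and 110 > 0  ⇒  (a,b)_∞ = +1.
v=11: a=11^0·(≡4), b=11^1·(≡7) mod 11; (4|11)=+1, (7|11)=-1; (−1)^{0·1·5}·(+1)^1·(-1)^0 = +1.
v=2: v_2(a)=-2, v_2(b)=-1; units ≡ 5, 7 (mod 8); ε·ε+αω+βω = 0·1+-2·0+-1·1 ≡ 1  ⇒  (a,b)_2 = -1.
|Ram(1365, 110)| = 4, even; anisotropic at {2, 3, 7, 13}.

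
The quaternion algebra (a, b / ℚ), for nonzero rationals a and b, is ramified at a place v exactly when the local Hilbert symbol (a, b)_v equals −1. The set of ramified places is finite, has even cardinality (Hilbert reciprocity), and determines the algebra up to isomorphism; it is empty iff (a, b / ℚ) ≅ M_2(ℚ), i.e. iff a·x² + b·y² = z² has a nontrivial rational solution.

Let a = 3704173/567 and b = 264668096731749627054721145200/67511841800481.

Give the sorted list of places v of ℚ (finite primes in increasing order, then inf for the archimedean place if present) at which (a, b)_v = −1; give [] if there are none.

Mod squares: a ≡ 1771, b ≡ 237086047. Check v ∈ {∞, 2, 3, 5, 7, 11, 13, 17, 19, 23, 31, 37, 41, 43}.
v=41: a=41^0·(≡37), b=41^2·(≡2) mod 41; (37|41)=+1, (2|41)=+1; (−1)^{0·2·20}·(+1)^2·(+1)^0 = +1.
v=11: a=11^5·(≡2), b=11^13·(≡5) mod 11; (2|11)=-1, (5|11)=+1; (−1)^{5·13·5}·(-1)^13·(+1)^5 = +1.
v=23: a=23^1·(≡8), b=23^3·(≡8) mod 23; (8|23)=+1, (8|23)=+1; (−1)^{1·3·11}·(+1)^3·(+1)^1 = -1.
v=19: a=19^0·(≡16), b=19^1·(≡6) mod 19; (16|19)=+1, (6|19)=+1; (−1)^{0·1·9}·(+1)^1·(+1)^0 = +1.
v=3: a=3^-4·(≡1), b=3^-14·(≡1) mod 3; (1|3)=+1, (1|3)=+1; (−1)^{-4·-14·1}·(+1)^-14·(+1)^-4 = +1.
v=13: a=13^0·(≡12), b=13^-2·(≡9) mod 13; (12|13)=+1, (9|13)=+1; (−1)^{0·-2·6}·(+1)^-2·(+1)^0 = +1.
v=2: v_2(a)=0, v_2(b)=4; units ≡ 3, 7 (mod 8); ε·ε+αω+βω = 1·1+0·0+4·1 ≡ 1  ⇒  (a,b)_2 = -1.
v=37: a=37^0·(≡24), b=37^1·(≡4) mod 37; (24|37)=-1, (4|37)=+1; (−1)^{0·1·18}·(-1)^1·(+1)^0 = -1.
v=31: a=31^0·(≡5), b=31^1·(≡4) mod 31; (5|31)=+1, (4|31)=+1; (−1)^{0·1·15}·(+1)^1·(+1)^0 = +1.
v=7: a=7^-1·(≡1), b=7^0·(≡1) mod 7; (1|7)=+1, (1|7)=+1; (−1)^{-1·0·3}·(+1)^0·(+1)^-1 = +1.
v=17: a=17^0·(≡10), b=17^-4·(≡13) mod 17; (10|17)=-1, (13|17)=+1; (−1)^{0·-4·8}·(-1)^-4·(+1)^0 = +1.
v=43: a=43^0·(≡3), b=43^1·(≡35) mod 43; (3|43)=-1, (35|43)=+1; (−1)^{0·1·21}·(-1)^1·(+1)^0 = -1.
v=5: a=5^0·(≡4), b=5^2·(≡3) mod 5; (4|5)=+1, (3|5)=-1; (−1)^{0·2·2}·(+1)^2·(-1)^0 = +1.
v=∞: 1771 > 0 and 237086047 > 0  ⇒  (a,b)_∞ = +1.
|Ram(1771, 237086047)| = 4, even; anisotropic at {2, 23, 37, 43}.

[2, 23, 37, 43]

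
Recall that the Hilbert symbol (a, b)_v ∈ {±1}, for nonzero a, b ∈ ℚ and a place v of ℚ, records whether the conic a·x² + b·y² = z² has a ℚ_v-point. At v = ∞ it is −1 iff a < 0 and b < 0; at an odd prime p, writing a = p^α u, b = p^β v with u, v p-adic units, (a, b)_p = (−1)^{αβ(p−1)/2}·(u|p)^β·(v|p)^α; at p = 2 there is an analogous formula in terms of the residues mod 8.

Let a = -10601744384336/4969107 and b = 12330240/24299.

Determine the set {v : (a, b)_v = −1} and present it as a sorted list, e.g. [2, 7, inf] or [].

[3, 5, 7, 17]

(a, b) ≡ (-6783, 3135) mod (ℚ^×)²; places V = {2, 3, 5, 7, 11, 13, 17, 19, 47, 53, ∞}.
(a,b)_53: α=2, u≡46; β=0, v≡34 (mod 53); (46|53)=+1, (34|53)=-1; sign (−1)^0·+1^0·-1^2 = +1.
(a,b)_3: α=-5, u≡1; β=1, v≡1 (mod 3); (1|3)=+1, (1|3)=+1; sign (−1)^1·+1^1·+1^-5 = -1.
(a,b)_19: α=3, u≡9; β=1, v≡2 (mod 19); (9|19)=+1, (2|19)=-1; sign (−1)^1·+1^1·-1^3 = +1.
(a,b)_∞: sgn(-6783)=−, sgn(3135)=+, so +1.
(a,b)_5: α=0, u≡2; β=1, v≡2 (mod 5); (2|5)=-1, (2|5)=-1; sign (−1)^0·-1^1·-1^0 = -1.
(a,b)_13: α=-2, u≡9; β=2, v≡2 (mod 13); (9|13)=+1, (2|13)=-1; sign (−1)^0·+1^2·-1^-2 = +1.
(a,b)_7: α=1, u≡1; β=0, v≡3 (mod 7); (1|7)=+1, (3|7)=-1; sign (−1)^0·+1^0·-1^1 = -1.
(a,b)_2: α=4, β=8; u≡1, v≡7 (mod 8); ε(u)ε(v)=0·1, αω(v)=4·0, βω(u)=8·0; sum ≡ 0  ⇒  +1.
(a,b)_17: α=3, u≡15; β=0, v≡12 (mod 17); (15|17)=+1, (12|17)=-1; sign (−1)^0·+1^0·-1^3 = -1.
(a,b)_11: α=-2, u≡4; β=-1, v≡6 (mod 11); (4|11)=+1, (6|11)=-1; sign (−1)^0·+1^-1·-1^-2 = +1.
(a,b)_47: α=0, u≡3; β=-2, v≡45 (mod 47); (3|47)=+1, (45|47)=-1; sign (−1)^0·+1^-2·-1^0 = +1.
(-6783, 3135 / ℚ) ramifies at {3, 5, 7, 17}: a division algebra.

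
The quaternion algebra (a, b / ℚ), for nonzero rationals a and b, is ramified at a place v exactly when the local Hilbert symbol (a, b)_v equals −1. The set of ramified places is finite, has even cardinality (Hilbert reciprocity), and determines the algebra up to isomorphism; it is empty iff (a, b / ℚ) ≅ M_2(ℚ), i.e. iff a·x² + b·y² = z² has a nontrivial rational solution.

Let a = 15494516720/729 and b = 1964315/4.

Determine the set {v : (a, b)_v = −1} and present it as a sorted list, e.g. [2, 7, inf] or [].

Mod squares: a ≡ 1151495, b ≡ 1964315. Check v ∈ {∞, 2, 3, 5, 17, 19, 23, 29, 31}.
v=19: a=19^1·(≡8), b=19^1·(≡11) mod 19; (8|19)=-1, (11|19)=+1; (−1)^{1·1·9}·(-1)^1·(+1)^1 = +1.
v=23: a=23^1·(≡14), b=23^1·(≡13) mod 23; (14|23)=-1, (13|23)=+1; (−1)^{1·1·11}·(-1)^1·(+1)^1 = +1.
v=2: v_2(a)=4, v_2(b)=-2; units ≡ 7, 3 (mod 8); ε·ε+αω+βω = 1·1+4·1+-2·0 ≡ 1  ⇒  (a,b)_2 = -1.
v=17: a=17^1·(≡11), b=17^0·(≡4) mod 17; (11|17)=-1, (4|17)=+1; (−1)^{1·0·8}·(-1)^0·(+1)^1 = +1.
v=∞: 1151495 > 0 and 1964315 > 0  ⇒  (a,b)_∞ = +1.
v=3: a=3^-6·(≡2), b=3^0·(≡2) mod 3; (2|3)=-1, (2|3)=-1; (−1)^{-6·0·1}·(-1)^0·(-1)^-6 = +1.
v=31: a=31^1·(≡28), b=31^1·(≡8) mod 31; (28|31)=+1, (8|31)=+1; (−1)^{1·1·15}·(+1)^1·(+1)^1 = -1.
v=5: a=5^1·(≡1), b=5^1·(≡2) mod 5; (1|5)=+1, (2|5)=-1; (−1)^{1·1·2}·(+1)^1·(-1)^1 = -1.
v=29: a=29^2·(≡26), b=29^1·(≡5) mod 29; (26|29)=-1, (5|29)=+1; (−1)^{2·1·14}·(-1)^1·(+1)^2 = -1.
(1151495, 1964315 / ℚ) ramifies at {2, 5, 29, 31}: a division algebra.

[2, 5, 29, 31]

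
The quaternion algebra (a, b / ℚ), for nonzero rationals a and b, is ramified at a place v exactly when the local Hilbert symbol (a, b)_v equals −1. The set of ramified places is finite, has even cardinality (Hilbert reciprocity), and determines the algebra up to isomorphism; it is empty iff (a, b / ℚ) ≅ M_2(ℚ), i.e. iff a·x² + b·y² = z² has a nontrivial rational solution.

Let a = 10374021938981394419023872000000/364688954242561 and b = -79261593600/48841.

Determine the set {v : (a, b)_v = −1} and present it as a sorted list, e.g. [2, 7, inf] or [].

(a, b) ≡ (258013, -774039) mod (ℚ^×)²; places V = {2, 3, 5, 7, 13, 17, 23, 29, 31, 41, ∞}.
(a,b)_31: α=3, u≡27; β=1, v≡21 (mod 31); (27|31)=-1, (21|31)=-1; sign (−1)^1·-1^1·-1^3 = -1.
(a,b)_23: α=-2, u≡19; β=0, v≡1 (mod 23); (19|23)=-1, (1|23)=+1; sign (−1)^0·-1^0·+1^-2 = +1.
(a,b)_7: α=3, u≡2; β=1, v≡4 (mod 7); (2|7)=+1, (4|7)=+1; sign (−1)^1·+1^1·+1^3 = -1.
(a,b)_41: α=3, u≡5; β=1, v≡26 (mod 41); (5|41)=+1, (26|41)=-1; sign (−1)^0·+1^1·-1^3 = -1.
(a,b)_∞: sgn(258013)=+, sgn(-774039)=−, so +1.
(a,b)_3: α=2, u≡1; β=1, v≡2 (mod 3); (1|3)=+1, (2|3)=-1; sign (−1)^0·+1^1·-1^2 = +1.
(a,b)_5: α=6, u≡3; β=2, v≡1 (mod 5); (3|5)=-1, (1|5)=+1; sign (−1)^0·-1^2·+1^6 = +1.
(a,b)_13: α=-4, u≡6; β=-2, v≡2 (mod 13); (6|13)=-1, (2|13)=-1; sign (−1)^0·-1^-2·-1^-4 = +1.
(a,b)_17: α=-6, u≡15; β=-2, v≡6 (mod 17); (15|17)=+1, (6|17)=-1; sign (−1)^0·+1^-2·-1^-6 = +1.
(a,b)_29: α=3, u≡20; β=1, v≡21 (mod 29); (20|29)=+1, (21|29)=-1; sign (−1)^0·+1^1·-1^3 = -1.
(a,b)_2: α=32, β=12; u≡5, v≡1 (mod 8); ε(u)ε(v)=0·0, αω(v)=32·0, βω(u)=12·1; sum ≡ 0  ⇒  +1.
Ram(258013, -774039) = {7, 29, 31, 41}; no ℚ_7-point on the conic.

[7, 29, 31, 41]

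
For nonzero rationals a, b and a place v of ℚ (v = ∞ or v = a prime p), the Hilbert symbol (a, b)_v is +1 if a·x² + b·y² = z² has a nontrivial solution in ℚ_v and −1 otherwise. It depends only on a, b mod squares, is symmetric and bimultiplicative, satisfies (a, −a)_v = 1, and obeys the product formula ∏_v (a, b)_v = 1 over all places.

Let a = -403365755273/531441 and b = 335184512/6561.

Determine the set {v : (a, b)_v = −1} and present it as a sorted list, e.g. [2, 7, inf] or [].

[17, 41]

Mod squares: a ≡ -17, b ≡ 18122. Check v ∈ {∞, 2, 3, 13, 17, 41}.
v=∞: -17 < 0 and 18122 > 0  ⇒  (a,b)_∞ = +1.
v=41: a=41^2·(≡12), b=41^1·(≡37) mod 41; (12|41)=-1, (37|41)=+1; (−1)^{2·1·20}·(-1)^1·(+1)^2 = -1.
v=17: a=17^5·(≡8), b=17^3·(≡14) mod 17; (8|17)=+1, (14|17)=-1; (−1)^{5·3·8}·(+1)^3·(-1)^5 = -1.
v=3: a=3^-12·(≡1), b=3^-8·(≡2) mod 3; (1|3)=+1, (2|3)=-1; (−1)^{-12·-8·1}·(+1)^-8·(-1)^-12 = +1.
v=2: v_2(a)=0, v_2(b)=7; units ≡ 7, 5 (mod 8); ε·ε+αω+βω = 1·0+0·1+7·0 ≡ 0  ⇒  (a,b)_2 = +1.
v=13: a=13^2·(≡12), b=13^1·(≡12) mod 13; (12|13)=+1, (12|13)=+1; (−1)^{2·1·6}·(+1)^1·(+1)^2 = +1.
Ram(-17, 18122) = {17, 41}; no ℚ_17-point on the conic.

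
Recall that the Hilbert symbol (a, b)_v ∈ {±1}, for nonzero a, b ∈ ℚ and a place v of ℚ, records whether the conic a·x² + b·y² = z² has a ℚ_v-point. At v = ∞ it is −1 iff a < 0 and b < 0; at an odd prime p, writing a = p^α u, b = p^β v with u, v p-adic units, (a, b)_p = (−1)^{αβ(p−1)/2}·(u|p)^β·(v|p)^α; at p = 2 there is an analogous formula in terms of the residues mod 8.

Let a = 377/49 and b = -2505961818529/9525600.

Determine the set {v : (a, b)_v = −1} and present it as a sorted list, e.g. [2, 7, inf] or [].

Mod squares: a ≡ 377, b ≡ -6. Check v ∈ {∞, 2, 3, 5, 7, 13, 17, 19, 29}.
v=∞: 377 > 0 and -6 < 0  ⇒  (a,b)_∞ = +1.
v=29: a=29^1·(≡5), b=29^2·(≡23) mod 29; (5|29)=+1, (23|29)=+1; (−1)^{1·2·14}·(+1)^2·(+1)^1 = +1.
v=2: v_2(a)=0, v_2(b)=-5; units ≡ 1, 5 (mod 8); ε·ε+αω+βω = 0·0+0·1+-5·0 ≡ 0  ⇒  (a,b)_2 = +1.
v=3: a=3^0·(≡2), b=3^-5·(≡1) mod 3; (2|3)=-1, (1|3)=+1; (−1)^{0·-5·1}·(-1)^-5·(+1)^0 = -1.
v=5: a=5^0·(≡3), b=5^-2·(≡4) mod 5; (3|5)=-1, (4|5)=+1; (−1)^{0·-2·2}·(-1)^-2·(+1)^0 = +1.
v=7: a=7^-2·(≡6), b=7^-2·(≡2) mod 7; (6|7)=-1, (2|7)=+1; (−1)^{-2·-2·3}·(-1)^-2·(+1)^-2 = +1.
v=13: a=13^1·(≡12), b=13^4·(≡7) mod 13; (12|13)=+1, (7|13)=-1; (−1)^{1·4·6}·(+1)^4·(-1)^1 = -1.
v=17: a=17^0·(≡7), b=17^2·(≡10) mod 17; (7|17)=-1, (10|17)=-1; (−1)^{0·2·8}·(-1)^2·(-1)^0 = +1.
v=19: a=19^0·(≡17), b=19^2·(≡13) mod 19; (17|19)=+1, (13|19)=-1; (−1)^{0·2·9}·(+1)^2·(-1)^0 = +1.
(377, -6 / ℚ) ramifies at {3, 13}: a division algebra.

[3, 13]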